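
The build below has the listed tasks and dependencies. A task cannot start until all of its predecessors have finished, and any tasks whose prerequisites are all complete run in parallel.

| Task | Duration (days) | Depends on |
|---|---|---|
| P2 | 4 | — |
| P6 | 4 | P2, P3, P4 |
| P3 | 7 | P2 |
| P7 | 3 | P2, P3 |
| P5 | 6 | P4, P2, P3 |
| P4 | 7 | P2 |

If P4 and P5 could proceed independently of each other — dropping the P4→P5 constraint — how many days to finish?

17

Before: longest chain P2→P3→P5 = 4+7+6 = 17, finish 17.
Dropping P4→P5 doesn't change P5's earliest start (11); another predecessor still binds.
After: P2→P3→P5 = 4+7+6 = 17 → 17 days.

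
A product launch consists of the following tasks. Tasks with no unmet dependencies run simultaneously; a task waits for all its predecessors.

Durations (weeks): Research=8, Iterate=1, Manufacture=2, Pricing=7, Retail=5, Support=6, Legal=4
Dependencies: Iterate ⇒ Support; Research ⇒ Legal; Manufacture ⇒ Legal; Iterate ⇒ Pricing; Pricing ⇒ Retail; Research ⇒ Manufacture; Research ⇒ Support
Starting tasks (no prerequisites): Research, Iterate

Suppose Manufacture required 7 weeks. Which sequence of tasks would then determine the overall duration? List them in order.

Critical path before the change: Research→Manufacture→Legal = 8+2+4 = 14 giving 14 weeks.
Manufacture lies on that path, so at 7 weeks the path becomes 19 weeks.
The critical path is still Research→Manufacture→Legal; finish is now 19 weeks.

Research, Manufacture, Legal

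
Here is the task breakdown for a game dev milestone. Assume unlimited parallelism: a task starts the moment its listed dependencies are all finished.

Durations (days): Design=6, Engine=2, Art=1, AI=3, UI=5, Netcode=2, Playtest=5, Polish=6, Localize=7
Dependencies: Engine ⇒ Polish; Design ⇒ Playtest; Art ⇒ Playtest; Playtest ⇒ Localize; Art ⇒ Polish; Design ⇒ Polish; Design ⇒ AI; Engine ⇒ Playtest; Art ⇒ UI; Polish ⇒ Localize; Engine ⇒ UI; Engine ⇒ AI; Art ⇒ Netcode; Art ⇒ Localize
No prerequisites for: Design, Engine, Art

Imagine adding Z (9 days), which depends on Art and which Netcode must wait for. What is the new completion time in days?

19

Originally the project takes 19 days.
With Z inserted, Netcode now waits for max(Art, Z).
New critical path: Design→Polish→Localize = 6+6+7 = 19 ⇒ 19 days.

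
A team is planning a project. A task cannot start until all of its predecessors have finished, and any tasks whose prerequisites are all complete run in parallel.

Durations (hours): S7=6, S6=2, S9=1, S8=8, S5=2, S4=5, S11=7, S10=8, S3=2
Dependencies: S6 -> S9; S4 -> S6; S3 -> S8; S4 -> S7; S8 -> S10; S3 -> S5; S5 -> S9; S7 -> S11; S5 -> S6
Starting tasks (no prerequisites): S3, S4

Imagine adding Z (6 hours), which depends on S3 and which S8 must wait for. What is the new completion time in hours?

24

Originally the project takes 18 hours.
With Z inserted, S8 now waits for max(S3, Z).
New critical path: S3→Z→S8→S10 = 2+6+8+8 = 24 ⇒ 24 hours.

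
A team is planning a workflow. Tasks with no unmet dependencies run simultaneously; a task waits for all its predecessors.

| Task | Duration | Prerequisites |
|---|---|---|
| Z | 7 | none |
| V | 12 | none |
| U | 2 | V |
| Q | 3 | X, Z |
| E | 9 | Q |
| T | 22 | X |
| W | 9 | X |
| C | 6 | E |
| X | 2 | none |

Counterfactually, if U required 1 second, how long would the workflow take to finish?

25

As given, the longest chain is Z→Q→E→C = 7+3+9+6 = 25, so the finish is 25 seconds.
U is off the critical path — its longest chain is 14 seconds, giving 11 of slack.
That remains the longest chain; total 25 seconds.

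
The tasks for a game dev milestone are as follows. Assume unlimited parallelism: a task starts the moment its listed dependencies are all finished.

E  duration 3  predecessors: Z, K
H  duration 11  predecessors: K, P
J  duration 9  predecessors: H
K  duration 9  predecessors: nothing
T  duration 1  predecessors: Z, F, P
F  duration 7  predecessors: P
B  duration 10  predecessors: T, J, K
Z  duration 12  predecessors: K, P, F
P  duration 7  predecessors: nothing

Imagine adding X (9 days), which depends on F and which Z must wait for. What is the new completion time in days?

46

Originally the job takes 39 days.
With X inserted, Z now waits for max(K, P, F, X).
New critical path: P→F→X→Z→T→B = 7+7+9+12+1+10 = 46 ⇒ 46 days.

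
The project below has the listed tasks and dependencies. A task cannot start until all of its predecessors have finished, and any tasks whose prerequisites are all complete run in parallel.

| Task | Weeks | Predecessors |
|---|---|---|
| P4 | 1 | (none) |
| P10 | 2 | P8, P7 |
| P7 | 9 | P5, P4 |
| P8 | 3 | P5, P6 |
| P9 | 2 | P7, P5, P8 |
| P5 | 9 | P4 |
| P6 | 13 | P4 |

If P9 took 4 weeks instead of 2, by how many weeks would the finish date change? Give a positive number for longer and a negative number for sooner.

2

Critical path before the change: P4→P5→P7→P9 = 1+9+9+2 = 21 giving 21 weeks.
P9 is on the critical path; changing it to 4 makes that path 23 weeks.
The critical path is still P4→P5→P7→P9; finish is now 23 weeks.
Change in finish: 23 − 21 = +2 weeks.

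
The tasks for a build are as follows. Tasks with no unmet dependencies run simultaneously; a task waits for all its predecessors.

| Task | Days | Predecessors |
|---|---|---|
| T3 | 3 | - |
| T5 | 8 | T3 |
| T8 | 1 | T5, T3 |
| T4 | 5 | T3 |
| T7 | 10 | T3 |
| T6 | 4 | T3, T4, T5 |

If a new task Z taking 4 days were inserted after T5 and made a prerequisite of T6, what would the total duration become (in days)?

Originally the build takes 15 days.
With Z inserted, T6 now waits for max(T3, T4, T5, Z).
New critical path: T3→T5→Z→T6 = 3+8+4+4 = 19 ⇒ 19 days.

19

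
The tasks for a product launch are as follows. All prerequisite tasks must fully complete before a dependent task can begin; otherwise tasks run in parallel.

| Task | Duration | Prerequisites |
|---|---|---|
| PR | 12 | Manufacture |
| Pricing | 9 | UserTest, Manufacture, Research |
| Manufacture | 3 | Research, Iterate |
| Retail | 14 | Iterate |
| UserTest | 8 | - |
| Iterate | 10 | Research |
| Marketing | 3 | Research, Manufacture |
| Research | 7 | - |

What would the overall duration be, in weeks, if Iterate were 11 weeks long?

Actual critical path: Research→Iterate→Manufacture→PR = 7+10+3+12 = 32 ⇒ 32 weeks.
Iterate lies on that path, so at 11 weeks the path becomes 33 weeks.
The critical path is still Research→Iterate→Manufacture→PR; finish is now 33 weeks.

33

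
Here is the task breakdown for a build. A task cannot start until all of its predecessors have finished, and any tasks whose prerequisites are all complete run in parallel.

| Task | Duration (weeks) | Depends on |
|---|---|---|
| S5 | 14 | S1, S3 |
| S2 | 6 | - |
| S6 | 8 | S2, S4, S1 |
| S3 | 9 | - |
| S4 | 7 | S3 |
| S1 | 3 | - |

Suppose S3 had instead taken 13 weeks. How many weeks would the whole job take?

As given, the longest chain is S3→S4→S6 = 9+7+8 = 24, so the finish is 24 weeks.
S3 is on the critical path; changing it to 13 makes that path 28 weeks.
That remains the longest chain; total 28 weeks.

28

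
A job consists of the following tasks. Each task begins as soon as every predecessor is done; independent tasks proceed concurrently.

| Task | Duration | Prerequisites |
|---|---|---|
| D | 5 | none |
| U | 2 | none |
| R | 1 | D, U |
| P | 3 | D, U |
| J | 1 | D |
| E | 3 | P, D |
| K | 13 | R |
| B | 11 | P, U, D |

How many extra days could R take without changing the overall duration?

The longest chain is D→R→K = 5+1+13 = 19; overall finish 19 days.
R finishes as early as 6 and must finish by 6.
So R can slip 6 − 6 = 0 days.

0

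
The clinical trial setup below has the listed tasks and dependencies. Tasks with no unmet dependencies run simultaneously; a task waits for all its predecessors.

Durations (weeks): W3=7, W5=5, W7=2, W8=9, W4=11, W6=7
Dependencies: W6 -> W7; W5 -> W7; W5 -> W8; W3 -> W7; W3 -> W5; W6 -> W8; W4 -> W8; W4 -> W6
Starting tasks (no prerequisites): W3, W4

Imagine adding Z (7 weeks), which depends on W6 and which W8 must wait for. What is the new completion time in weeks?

Originally the project takes 27 weeks.
With Z inserted, W8 now waits for max(W6, W5, W4, Z).
New critical path: W4→W6→Z→W8 = 11+7+7+9 = 34 ⇒ 34 weeks.

34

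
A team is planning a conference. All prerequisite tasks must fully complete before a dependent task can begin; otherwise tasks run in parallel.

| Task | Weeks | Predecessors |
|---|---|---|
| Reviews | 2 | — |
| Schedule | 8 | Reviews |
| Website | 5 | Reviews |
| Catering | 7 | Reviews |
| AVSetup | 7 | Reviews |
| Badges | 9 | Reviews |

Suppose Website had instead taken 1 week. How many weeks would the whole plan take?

11

Actual critical path: Reviews→Badges = 2+9 = 11 ⇒ 11 weeks.
Website is off the critical path — its longest chain is 7 weeks, giving 4 of slack.
That remains the longest chain; total 11 weeks.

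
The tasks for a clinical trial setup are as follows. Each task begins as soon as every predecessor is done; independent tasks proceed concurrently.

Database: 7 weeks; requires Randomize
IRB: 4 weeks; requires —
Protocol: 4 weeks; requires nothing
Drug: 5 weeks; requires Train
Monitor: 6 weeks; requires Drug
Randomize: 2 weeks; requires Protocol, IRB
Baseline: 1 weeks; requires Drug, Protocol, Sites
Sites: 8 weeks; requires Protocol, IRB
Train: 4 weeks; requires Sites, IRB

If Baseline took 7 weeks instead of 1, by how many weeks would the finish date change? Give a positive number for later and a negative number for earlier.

1

The binding path is Protocol→Sites→Train→Drug→Monitor = 4+8+4+5+6 = 27; finish at 27 weeks.
Baseline is off the critical path — its longest chain is 22 weeks, giving 5 of slack.
The binding chain switches to Protocol→Sites→Train→Drug→Baseline = 4+8+4+5+7 = 28; finish 28 weeks.
Change in finish: 28 − 27 = +1 weeks.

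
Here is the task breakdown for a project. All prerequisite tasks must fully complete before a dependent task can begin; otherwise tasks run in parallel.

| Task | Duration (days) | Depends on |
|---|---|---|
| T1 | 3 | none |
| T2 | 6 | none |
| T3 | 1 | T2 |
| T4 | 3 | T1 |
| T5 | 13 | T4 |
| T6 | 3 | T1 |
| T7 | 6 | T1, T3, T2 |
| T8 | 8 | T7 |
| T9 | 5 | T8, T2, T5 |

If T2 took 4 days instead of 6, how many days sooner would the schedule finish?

2

Baseline: T2→T3→T7→T8→T9 = 6+1+6+8+5 = 26 → 26 days.
T2 is on the critical path; changing it to 4 makes that path 24 days.
New critical path: T1→T4→T5→T9 = 3+3+13+5 = 24 ⇒ 24 days.
Change in finish: 24 − 26 = -2 days.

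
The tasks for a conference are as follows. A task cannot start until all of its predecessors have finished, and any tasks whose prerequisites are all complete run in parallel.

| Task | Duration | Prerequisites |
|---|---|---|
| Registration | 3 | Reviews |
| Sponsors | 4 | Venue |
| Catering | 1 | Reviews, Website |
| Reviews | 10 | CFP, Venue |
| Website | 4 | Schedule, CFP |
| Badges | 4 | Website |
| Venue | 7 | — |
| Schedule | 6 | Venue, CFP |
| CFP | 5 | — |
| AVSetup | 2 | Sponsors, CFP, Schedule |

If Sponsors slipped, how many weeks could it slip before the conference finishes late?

8

Critical path: Venue→Schedule→Website→Badges = 7+6+4+4 = 21, so the finish is 21 weeks.
The longest chain containing Sponsors totals 13 weeks.
Slack of Sponsors = 15 − 7 = 8 weeks.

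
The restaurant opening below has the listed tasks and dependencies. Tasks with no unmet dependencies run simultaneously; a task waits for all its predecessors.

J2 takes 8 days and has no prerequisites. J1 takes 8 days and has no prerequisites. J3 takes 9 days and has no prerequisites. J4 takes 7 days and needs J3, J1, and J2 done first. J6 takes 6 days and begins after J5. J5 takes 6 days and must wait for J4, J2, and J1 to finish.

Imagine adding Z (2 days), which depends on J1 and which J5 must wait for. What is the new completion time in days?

Originally the plan takes 28 days.
With Z inserted, J5 now waits for max(J4, J2, J1, Z).
New critical path: J3→J4→J5→J6 = 9+7+6+6 = 28 ⇒ 28 days.

28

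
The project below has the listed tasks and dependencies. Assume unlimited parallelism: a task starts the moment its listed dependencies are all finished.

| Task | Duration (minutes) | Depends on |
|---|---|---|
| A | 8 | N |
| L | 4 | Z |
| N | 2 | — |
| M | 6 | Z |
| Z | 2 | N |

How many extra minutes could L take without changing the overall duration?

N→Z→M = 2+2+6 = 10 sets the makespan at 10 minutes.
The longest chain containing L totals 8 minutes.
So L can slip 10 − 8 = 2 minutes.

2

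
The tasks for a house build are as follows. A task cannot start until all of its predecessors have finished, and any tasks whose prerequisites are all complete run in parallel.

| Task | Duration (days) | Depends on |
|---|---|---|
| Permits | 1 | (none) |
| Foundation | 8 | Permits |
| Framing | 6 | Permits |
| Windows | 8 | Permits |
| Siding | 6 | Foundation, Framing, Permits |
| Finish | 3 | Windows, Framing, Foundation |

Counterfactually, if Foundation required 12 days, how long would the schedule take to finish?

Baseline: Permits→Foundation→Siding = 1+8+6 = 15 → 15 days.
Foundation is on the critical path; changing it to 12 makes that path 19 days.
The critical path is still Permits→Foundation→Siding; finish is now 19 days.

19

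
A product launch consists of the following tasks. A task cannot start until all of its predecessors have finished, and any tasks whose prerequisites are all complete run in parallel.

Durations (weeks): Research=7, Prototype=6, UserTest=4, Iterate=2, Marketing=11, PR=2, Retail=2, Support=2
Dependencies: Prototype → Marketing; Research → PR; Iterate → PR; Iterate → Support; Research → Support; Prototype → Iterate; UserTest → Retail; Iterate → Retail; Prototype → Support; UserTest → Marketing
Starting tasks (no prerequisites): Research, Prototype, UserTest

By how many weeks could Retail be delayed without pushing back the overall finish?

7

Critical path: Prototype→Marketing = 6+11 = 17, so the finish is 17 weeks.
Longest path through Retail: 10 weeks (earliest finish 10, latest finish 17).
So Retail can slip 17 − 10 = 7 weeks.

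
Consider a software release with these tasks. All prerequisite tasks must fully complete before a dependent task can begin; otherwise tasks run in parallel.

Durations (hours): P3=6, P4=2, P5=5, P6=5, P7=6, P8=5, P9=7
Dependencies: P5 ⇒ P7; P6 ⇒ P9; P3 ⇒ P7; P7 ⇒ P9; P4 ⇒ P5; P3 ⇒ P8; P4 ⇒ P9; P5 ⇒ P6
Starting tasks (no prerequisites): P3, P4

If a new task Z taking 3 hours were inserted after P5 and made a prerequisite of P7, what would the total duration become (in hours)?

23

Originally the project takes 20 hours.
With Z inserted, P7 now waits for max(P5, P3, Z).
New critical path: P4→P5→Z→P7→P9 = 2+5+3+6+7 = 23 ⇒ 23 hours.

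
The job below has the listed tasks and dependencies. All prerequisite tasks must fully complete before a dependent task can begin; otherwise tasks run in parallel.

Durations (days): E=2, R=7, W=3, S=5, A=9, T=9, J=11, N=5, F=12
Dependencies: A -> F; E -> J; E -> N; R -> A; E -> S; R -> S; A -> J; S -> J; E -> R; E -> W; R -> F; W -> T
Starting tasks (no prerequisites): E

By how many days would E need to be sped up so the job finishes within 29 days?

Current finish: 30 days; target: 29.
E is on every critical path, so each day cut from E cuts the finish by one (this holds down to a finish of 29).
Need 30 − 29 = 1 day off E → E becomes 1 day, finish becomes 29.

1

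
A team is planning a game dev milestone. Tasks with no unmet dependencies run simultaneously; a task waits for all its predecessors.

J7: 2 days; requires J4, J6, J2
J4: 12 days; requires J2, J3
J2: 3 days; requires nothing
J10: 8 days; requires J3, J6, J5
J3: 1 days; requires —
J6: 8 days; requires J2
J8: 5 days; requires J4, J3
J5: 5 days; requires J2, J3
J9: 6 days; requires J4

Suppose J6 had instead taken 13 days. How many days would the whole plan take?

Actual critical path: J2→J4→J9 = 3+12+6 = 21 ⇒ 21 days.
J6 has 2 days of float (longest path through it is 19).
New critical path: J2→J6→J10 = 3+13+8 = 24 ⇒ 24 days.

24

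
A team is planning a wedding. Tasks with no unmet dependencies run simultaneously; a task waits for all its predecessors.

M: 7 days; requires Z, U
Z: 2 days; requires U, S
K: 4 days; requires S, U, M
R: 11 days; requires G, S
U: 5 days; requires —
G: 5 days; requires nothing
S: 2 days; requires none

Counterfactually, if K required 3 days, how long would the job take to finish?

Critical path before the change: U→Z→M→K = 5+2+7+4 = 18 giving 18 days.
Since K is critical, the -1 change carries straight to that chain (now 17 days).
No other chain overtakes it, so the finish is 17 days.

17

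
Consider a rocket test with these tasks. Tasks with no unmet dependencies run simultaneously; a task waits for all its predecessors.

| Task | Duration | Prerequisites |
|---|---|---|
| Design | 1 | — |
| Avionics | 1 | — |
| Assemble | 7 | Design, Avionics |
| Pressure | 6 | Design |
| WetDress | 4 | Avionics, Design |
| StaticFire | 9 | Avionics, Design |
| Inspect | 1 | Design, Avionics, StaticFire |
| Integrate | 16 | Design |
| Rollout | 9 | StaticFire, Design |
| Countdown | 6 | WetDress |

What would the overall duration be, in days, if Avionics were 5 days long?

23

As given, the longest chain is Avionics→StaticFire→Rollout = 1+9+9 = 19, so the finish is 19 days.
Since Avionics is critical, the +4 change carries straight to that chain (now 23 days).
No other chain overtakes it, so the finish is 23 days.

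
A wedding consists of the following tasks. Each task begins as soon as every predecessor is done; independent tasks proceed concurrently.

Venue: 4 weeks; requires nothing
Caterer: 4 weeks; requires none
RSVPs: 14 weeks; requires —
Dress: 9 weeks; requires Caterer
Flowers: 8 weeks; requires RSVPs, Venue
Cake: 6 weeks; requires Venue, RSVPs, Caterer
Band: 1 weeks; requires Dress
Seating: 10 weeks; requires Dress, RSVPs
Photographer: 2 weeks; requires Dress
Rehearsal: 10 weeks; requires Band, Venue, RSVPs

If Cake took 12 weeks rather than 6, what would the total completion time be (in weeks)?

26

Baseline: Caterer→Dress→Band→Rehearsal = 4+9+1+10 = 24 → 24 weeks.
Cake has 4 weeks of float (longest path through it is 20).
New critical path: RSVPs→Cake = 14+12 = 26 ⇒ 26 weeks.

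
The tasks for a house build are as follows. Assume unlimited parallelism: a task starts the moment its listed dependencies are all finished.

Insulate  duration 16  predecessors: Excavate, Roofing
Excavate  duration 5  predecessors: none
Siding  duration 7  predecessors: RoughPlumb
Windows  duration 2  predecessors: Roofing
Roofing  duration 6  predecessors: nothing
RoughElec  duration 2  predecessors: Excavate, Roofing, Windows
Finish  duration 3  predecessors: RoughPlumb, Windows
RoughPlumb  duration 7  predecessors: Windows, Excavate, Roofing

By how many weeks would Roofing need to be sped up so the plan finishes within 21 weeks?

1

Current finish: 22 weeks; target: 21.
Roofing is on every critical path, so each week cut from Roofing cuts the finish by one (this holds down to a finish of 21).
Need 22 − 21 = 1 week off Roofing → Roofing becomes 5 weeks, finish becomes 21.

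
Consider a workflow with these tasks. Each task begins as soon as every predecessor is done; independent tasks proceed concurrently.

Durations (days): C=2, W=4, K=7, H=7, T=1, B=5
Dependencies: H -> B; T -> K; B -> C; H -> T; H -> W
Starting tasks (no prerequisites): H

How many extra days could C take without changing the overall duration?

Critical path: H→T→K = 7+1+7 = 15, so the finish is 15 days.
C finishes as early as 14 and must finish by 15.
So C can slip 15 − 14 = 1 day.

1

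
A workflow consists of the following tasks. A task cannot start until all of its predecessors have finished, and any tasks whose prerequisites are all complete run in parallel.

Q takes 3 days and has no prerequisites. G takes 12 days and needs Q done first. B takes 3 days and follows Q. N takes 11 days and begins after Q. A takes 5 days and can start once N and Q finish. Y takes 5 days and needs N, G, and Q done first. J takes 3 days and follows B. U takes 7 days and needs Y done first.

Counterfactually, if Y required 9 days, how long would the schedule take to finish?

Critical path before the change: Q→G→Y→U = 3+12+5+7 = 27 giving 27 days.
Y lies on that path, so at 9 days the path becomes 31 days.
That remains the longest chain; total 31 days.

31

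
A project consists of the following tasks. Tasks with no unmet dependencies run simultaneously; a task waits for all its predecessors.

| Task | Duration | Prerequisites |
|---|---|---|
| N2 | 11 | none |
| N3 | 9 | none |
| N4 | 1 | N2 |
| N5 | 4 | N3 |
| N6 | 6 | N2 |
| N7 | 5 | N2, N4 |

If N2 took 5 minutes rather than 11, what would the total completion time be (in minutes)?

13

Critical path before the change: N2→N4→N7 = 11+1+5 = 17 giving 17 minutes.
N2 is on the critical path; changing it to 5 makes that path 11 minutes.
New critical path: N3→N5 = 9+4 = 13 ⇒ 13 minutes.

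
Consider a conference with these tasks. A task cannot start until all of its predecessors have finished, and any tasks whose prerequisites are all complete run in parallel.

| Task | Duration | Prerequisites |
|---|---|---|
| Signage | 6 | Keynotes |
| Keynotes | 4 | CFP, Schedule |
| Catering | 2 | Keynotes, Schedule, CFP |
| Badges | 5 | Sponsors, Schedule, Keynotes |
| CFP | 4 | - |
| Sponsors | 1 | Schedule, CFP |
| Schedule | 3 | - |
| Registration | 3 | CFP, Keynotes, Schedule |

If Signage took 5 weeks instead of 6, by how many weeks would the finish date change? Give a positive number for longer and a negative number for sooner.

The binding path is CFP→Keynotes→Signage = 4+4+6 = 14; finish at 14 weeks.
Since Signage is critical, the -1 change carries straight to that chain (now 13 weeks).
New critical path: CFP→Keynotes→Badges = 4+4+5 = 13 ⇒ 13 weeks.
Change in finish: 13 − 14 = -1 weeks.

-1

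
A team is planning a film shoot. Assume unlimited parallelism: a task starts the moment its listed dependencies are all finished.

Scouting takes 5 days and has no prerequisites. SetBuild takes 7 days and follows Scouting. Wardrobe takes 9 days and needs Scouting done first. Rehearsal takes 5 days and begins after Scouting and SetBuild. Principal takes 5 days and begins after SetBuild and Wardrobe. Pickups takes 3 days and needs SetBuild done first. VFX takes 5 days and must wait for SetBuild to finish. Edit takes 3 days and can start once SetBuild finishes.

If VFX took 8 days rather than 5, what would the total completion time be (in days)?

20

Actual critical path: Scouting→Wardrobe→Principal = 5+9+5 = 19 ⇒ 19 days.
VFX is off the critical path — its longest chain is 17 days, giving 2 of slack.
New critical path: Scouting→SetBuild→VFX = 5+7+8 = 20 ⇒ 20 days.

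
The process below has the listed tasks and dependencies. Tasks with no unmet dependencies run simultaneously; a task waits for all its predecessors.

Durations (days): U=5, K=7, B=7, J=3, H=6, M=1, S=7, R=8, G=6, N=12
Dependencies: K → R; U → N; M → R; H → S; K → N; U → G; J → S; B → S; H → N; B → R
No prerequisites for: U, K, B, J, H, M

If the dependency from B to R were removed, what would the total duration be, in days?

19

Before: longest chain K→N = 7+12 = 19, finish 19.
Dropping B→R doesn't change R's earliest start (7); another predecessor still binds.
New critical path: K→N = 7+12 = 19 ⇒ 19 days.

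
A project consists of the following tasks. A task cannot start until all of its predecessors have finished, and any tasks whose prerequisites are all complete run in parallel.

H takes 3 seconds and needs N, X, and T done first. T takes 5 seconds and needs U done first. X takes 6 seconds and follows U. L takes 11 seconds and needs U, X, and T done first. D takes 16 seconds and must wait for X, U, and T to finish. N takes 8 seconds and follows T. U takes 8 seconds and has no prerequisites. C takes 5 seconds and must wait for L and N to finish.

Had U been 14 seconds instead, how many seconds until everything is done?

36

Critical path before the change: U→X→L→C = 8+6+11+5 = 30 giving 30 seconds.
U is on the critical path; changing it to 14 makes that path 36 seconds.
That remains the longest chain; total 36 seconds.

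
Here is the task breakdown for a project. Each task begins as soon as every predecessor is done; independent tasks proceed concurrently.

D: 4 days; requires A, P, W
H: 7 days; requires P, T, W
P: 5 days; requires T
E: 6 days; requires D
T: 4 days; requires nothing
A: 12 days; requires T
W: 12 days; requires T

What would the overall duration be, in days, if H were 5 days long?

26

Critical path before the change: T→W→D→E = 4+12+4+6 = 26 giving 26 days.
H is off the critical path — its longest chain is 23 days, giving 3 of slack.
That remains the longest chain; total 26 days.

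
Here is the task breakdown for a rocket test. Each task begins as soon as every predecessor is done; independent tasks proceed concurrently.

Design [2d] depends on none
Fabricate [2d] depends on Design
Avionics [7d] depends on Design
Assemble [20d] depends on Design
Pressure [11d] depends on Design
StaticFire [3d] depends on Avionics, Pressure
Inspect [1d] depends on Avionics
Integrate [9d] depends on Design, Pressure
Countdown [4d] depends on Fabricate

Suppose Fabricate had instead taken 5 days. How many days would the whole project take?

22

Actual critical path: Design→Assemble = 2+20 = 22 ⇒ 22 days.
Fabricate is off the critical path — its longest chain is 8 days, giving 14 of slack.
The critical path is still Design→Assemble; finish is now 22 days.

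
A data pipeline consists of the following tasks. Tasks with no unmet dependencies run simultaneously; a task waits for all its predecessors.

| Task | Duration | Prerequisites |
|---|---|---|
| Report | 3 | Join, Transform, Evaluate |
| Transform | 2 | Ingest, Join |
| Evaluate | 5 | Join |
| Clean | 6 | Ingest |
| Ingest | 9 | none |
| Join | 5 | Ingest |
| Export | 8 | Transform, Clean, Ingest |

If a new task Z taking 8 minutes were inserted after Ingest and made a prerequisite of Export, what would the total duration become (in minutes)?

25

Originally the project takes 24 minutes.
With Z inserted, Export now waits for max(Transform, Clean, Ingest, Z).
New critical path: Ingest→Z→Export = 9+8+8 = 25 ⇒ 25 minutes.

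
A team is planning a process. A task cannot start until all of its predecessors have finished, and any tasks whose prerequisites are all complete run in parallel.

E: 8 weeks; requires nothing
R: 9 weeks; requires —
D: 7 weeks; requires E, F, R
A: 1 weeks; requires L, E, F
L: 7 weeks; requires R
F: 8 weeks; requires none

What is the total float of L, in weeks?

R→L→A = 9+7+1 = 17 sets the makespan at 17 weeks.
The longest chain containing L totals 17 weeks.
So L can slip 16 − 16 = 0 weeks.

0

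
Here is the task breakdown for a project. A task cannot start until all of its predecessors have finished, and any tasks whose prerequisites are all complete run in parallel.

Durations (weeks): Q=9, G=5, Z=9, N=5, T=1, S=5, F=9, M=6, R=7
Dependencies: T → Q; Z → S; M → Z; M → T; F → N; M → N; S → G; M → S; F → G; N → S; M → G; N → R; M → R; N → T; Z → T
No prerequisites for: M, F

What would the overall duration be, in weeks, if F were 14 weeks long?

Actual critical path: M→Z→S→G = 6+9+5+5 = 25 ⇒ 25 weeks.
The longest path through F is only 24 weeks, so F has float 1.
New critical path: F→N→S→G = 14+5+5+5 = 29 ⇒ 29 weeks.

29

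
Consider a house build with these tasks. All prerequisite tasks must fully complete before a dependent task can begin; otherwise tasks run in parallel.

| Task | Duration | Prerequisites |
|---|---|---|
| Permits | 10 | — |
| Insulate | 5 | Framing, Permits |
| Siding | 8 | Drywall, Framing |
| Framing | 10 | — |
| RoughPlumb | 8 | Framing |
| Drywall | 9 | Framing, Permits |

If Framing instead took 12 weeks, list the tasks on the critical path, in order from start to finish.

Framing, Drywall, Siding

Critical path before the change: Framing→Drywall→Siding = 10+9+8 = 27 giving 27 weeks.
Since Framing is critical, the +2 change carries straight to that chain (now 29 weeks).
The critical path is still Framing→Drywall→Siding; finish is now 29 weeks.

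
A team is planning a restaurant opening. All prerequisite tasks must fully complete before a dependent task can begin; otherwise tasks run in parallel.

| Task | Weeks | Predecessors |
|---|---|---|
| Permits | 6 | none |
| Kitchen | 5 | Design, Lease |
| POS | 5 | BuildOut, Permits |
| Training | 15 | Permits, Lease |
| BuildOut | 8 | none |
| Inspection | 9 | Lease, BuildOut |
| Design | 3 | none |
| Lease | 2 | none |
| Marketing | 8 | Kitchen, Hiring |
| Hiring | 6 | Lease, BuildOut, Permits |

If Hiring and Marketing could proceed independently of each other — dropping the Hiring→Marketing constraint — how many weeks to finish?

Original critical path: BuildOut→Hiring→Marketing = 8+6+8 = 22 ⇒ 22 weeks.
Without Hiring→Marketing, Marketing's earliest start moves from 14 to 8.
New critical path: Permits→Training = 6+15 = 21 ⇒ 21 weeks.

21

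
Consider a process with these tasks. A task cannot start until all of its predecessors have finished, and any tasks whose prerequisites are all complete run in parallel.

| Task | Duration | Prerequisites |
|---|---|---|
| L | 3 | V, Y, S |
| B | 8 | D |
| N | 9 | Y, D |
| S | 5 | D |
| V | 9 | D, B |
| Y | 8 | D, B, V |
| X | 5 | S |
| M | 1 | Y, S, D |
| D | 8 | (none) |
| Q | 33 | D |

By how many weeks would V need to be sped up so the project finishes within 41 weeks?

1

Current finish: 42 weeks; target: 41.
V is on every critical path, so each week cut from V cuts the finish by one (this holds down to a finish of 41).
Need 42 − 41 = 1 week off V → V becomes 8 weeks, finish becomes 41.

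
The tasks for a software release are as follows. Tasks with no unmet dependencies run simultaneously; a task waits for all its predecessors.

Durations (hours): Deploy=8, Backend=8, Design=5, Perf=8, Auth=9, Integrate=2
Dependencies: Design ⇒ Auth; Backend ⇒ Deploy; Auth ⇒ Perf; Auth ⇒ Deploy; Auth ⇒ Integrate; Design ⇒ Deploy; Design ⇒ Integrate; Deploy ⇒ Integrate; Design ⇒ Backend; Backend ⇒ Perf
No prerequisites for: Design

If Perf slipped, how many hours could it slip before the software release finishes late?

2

The longest chain is Design→Auth→Deploy→Integrate = 5+9+8+2 = 24; overall finish 24 hours.
The longest chain containing Perf totals 22 hours.
Float = 24 − 22 = 2.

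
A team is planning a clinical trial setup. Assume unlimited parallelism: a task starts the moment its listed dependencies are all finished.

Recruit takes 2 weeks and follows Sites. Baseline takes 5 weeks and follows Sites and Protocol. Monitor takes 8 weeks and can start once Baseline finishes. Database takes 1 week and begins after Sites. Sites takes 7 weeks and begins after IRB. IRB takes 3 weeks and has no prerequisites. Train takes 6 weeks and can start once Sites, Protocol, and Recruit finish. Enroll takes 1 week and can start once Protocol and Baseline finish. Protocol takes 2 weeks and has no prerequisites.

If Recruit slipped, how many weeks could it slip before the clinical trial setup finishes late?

5

IRB→Sites→Baseline→Monitor = 3+7+5+8 = 23 sets the makespan at 23 weeks.
Recruit finishes as early as 12 and must finish by 17.
So Recruit can slip 17 − 12 = 5 weeks.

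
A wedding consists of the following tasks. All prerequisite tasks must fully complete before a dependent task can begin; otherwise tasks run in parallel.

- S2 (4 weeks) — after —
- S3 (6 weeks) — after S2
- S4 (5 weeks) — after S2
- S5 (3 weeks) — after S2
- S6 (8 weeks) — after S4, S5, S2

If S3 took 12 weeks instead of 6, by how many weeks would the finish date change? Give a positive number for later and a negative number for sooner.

0

Baseline: S2→S4→S6 = 4+5+8 = 17 → 17 weeks.
The longest path through S3 is only 10 weeks, so S3 has float 7.
The critical path is still S2→S4→S6; finish is now 17 weeks.
Change in finish: 17 − 17 = +0 weeks.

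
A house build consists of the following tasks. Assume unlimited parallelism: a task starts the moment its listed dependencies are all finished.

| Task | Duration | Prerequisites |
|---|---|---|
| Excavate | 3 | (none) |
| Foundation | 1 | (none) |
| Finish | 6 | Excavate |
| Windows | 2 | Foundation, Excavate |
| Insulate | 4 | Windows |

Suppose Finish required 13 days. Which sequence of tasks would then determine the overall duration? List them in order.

Excavate, Finish

The binding path is Excavate→Finish = 3+6 = 9; finish at 9 days.
Since Finish is critical, the +7 change carries straight to that chain (now 16 days).
That remains the longest chain; total 16 days.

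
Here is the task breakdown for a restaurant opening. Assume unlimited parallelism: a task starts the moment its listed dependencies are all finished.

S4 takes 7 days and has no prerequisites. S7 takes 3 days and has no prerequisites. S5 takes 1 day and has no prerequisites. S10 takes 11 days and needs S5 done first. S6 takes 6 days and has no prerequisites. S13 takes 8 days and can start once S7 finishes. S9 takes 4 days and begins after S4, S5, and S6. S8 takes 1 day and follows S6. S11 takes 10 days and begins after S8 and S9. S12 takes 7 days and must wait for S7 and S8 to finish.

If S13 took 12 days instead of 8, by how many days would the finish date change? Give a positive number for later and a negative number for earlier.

As given, the longest chain is S4→S9→S11 = 7+4+10 = 21, so the finish is 21 days.
S13 has 10 days of float (longest path through it is 11).
The critical path is still S4→S9→S11; finish is now 21 days.
Change in finish: 21 − 21 = +0 days.

0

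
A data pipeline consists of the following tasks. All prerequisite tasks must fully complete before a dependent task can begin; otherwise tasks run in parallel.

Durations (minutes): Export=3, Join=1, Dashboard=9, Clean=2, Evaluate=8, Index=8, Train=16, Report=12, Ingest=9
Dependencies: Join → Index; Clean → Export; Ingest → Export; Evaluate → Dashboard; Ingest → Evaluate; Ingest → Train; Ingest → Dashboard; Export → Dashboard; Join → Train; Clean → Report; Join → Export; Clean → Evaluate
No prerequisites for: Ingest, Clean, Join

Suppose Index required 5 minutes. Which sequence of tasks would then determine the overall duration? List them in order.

Ingest, Evaluate, Dashboard

Baseline: Ingest→Evaluate→Dashboard = 9+8+9 = 26 → 26 minutes.
The longest path through Index is only 9 minutes, so Index has float 17.
That remains the longest chain; total 26 minutes.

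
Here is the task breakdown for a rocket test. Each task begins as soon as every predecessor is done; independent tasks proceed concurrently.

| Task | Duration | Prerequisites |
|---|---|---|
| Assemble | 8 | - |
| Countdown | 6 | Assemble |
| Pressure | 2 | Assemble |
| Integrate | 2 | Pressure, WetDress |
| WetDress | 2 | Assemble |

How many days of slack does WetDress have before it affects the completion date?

2

Critical path: Assemble→Countdown = 8+6 = 14, so the finish is 14 days.
The longest chain containing WetDress totals 12 days.
So WetDress can slip 12 − 10 = 2 days.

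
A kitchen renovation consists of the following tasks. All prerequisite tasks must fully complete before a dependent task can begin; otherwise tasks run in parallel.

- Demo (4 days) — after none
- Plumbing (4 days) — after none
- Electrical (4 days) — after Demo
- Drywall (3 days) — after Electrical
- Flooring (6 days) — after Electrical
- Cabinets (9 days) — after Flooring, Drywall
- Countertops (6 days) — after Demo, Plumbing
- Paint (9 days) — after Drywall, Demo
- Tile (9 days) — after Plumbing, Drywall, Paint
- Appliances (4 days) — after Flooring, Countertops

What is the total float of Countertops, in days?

15

Demo→Electrical→Drywall→Paint→Tile = 4+4+3+9+9 = 29 sets the makespan at 29 days.
The longest chain containing Countertops totals 14 days.
Slack of Countertops = 19 − 4 = 15 days.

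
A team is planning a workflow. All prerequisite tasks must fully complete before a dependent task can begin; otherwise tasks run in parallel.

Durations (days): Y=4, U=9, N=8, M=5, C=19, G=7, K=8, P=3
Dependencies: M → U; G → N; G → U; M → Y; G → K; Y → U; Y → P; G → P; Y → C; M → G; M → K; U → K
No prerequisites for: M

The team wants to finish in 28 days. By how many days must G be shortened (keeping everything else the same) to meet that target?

Current finish: 29 days; target: 28.
G is on every critical path, so each day cut from G cuts the finish by one (this holds down to a finish of 28).
Need 29 − 28 = 1 day off G → G becomes 6 days, finish becomes 28.

1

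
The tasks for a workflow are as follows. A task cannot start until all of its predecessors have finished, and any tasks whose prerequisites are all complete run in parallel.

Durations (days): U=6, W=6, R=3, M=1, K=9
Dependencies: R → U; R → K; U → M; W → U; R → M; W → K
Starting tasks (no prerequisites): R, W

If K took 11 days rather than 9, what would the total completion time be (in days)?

Baseline: W→K = 6+9 = 15 → 15 days.
K lies on that path, so at 11 days the path becomes 17 days.
No other chain overtakes it, so the finish is 17 days.

17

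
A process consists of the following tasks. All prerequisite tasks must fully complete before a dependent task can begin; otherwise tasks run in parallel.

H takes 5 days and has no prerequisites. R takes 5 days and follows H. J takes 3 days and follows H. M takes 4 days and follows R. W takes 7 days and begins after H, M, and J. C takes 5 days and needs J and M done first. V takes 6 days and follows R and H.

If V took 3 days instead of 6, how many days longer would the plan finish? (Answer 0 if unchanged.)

0

Critical path before the change: H→R→M→W = 5+5+4+7 = 21 giving 21 days.
V is off the critical path — its longest chain is 16 days, giving 5 of slack.
No other chain overtakes it, so the finish is 21 days.
Change in finish: 21 − 21 = +0 days.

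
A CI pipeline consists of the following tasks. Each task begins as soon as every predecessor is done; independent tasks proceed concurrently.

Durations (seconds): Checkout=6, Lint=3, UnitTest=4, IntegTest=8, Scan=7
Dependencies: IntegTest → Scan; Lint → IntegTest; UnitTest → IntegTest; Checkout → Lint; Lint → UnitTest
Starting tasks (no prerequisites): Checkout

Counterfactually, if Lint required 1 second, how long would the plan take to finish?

26

Actual critical path: Checkout→Lint→UnitTest→IntegTest→Scan = 6+3+4+8+7 = 28 ⇒ 28 seconds.
Lint is on the critical path; changing it to 1 makes that path 26 seconds.
The critical path is still Checkout→Lint→UnitTest→IntegTest→Scan; finish is now 26 seconds.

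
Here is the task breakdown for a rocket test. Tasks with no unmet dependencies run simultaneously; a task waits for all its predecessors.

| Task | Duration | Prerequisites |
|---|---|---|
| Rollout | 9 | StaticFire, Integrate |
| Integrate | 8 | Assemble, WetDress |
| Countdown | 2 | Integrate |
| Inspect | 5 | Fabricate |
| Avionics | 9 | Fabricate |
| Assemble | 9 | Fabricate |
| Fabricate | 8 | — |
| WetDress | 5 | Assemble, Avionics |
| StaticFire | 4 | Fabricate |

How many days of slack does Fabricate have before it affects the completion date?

Fabricate→Avionics→WetDress→Integrate→Rollout = 8+9+5+8+9 = 39 sets the makespan at 39 days.
Fabricate finishes as early as 8 and must finish by 8.
So Fabricate can slip 8 − 8 = 0 days.

0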